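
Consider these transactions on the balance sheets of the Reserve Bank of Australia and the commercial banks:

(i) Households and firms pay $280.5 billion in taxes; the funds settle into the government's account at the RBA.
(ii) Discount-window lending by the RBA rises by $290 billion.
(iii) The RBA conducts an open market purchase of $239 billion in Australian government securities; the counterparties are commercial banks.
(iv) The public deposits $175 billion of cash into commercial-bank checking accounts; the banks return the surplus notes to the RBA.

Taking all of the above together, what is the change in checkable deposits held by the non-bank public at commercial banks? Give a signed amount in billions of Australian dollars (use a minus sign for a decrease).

Government account inflow $280.5 billion: non-bank counterparties' bank balances fall → −$280.5B.
Discount-window loan $290 billion: the counterparty is a bank, so public deposits are unchanged → 0.
OMO purchase (from banks) $239 billion: the counterparty is a bank, so public deposits are unchanged → 0.
Currency deposit $175 billion: non-bank counterparties' bank balances rise → +$175B.
Net: −280.5 + 0 + 0 + 175 = -$105.5 billion.

-$105.5 billion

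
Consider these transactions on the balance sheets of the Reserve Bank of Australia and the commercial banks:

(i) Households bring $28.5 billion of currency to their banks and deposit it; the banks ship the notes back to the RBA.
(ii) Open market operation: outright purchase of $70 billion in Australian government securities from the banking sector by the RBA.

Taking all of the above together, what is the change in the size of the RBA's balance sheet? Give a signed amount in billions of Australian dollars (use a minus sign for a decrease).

+$70 billion

RBA balance sheet:
  Assets:      Securities +$70B
  Liabilities: Bank reserves +$98.5B, Currency in circulation −$28.5B
Commercial banking system:
  Assets:      Reserves at CB +$98.5B, Securities −$70B
  Liabilities: Checkable deposits +$28.5B
Change in total RBA assets = +$70 billion.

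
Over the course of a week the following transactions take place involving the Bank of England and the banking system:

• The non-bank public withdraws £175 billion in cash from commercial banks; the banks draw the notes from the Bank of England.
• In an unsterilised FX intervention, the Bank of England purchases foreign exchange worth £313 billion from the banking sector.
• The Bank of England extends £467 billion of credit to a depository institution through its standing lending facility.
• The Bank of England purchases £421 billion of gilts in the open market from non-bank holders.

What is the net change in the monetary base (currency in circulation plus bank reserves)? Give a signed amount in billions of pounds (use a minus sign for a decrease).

+£1201 billion

Bank of England balance sheet:
  Assets:      Securities +£421B, Loans to banks +£467B, Foreign assets +£313B
  Liabilities: Bank reserves +£1026B, Currency in circulation +£175B
Monetary base = currency + reserves: +£175B + (+£1026B) = +£1201 billion.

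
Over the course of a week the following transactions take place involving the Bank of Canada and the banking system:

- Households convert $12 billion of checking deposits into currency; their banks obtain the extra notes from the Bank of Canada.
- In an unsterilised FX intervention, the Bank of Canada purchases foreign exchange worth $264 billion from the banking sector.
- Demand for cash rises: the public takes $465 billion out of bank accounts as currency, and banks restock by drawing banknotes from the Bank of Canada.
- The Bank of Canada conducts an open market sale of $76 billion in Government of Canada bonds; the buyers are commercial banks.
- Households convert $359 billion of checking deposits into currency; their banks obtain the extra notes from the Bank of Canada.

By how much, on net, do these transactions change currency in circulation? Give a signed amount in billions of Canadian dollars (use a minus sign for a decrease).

Bank of Canada balance sheet:
  Assets:      Securities −$76B, Foreign assets +$264B
  Liabilities: Bank reserves −$648B, Currency in circulation +$836B
So the change in currency in circulation is +$836 billion.

+$836 billion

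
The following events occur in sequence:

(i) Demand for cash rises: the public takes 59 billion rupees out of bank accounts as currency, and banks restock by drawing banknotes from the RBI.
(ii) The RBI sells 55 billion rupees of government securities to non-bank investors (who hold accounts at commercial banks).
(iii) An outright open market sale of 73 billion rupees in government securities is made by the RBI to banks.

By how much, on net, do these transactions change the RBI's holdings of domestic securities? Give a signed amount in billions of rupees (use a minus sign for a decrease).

-128 billion

Currency withdrawal 59 billion rupees: the RBI's securities portfolio is untouched → 0.
Asset sale (to non-banks) 55 billion rupees: securities removed from the RBI's portfolio → −55B.
OMO sale (to banks) 73 billion rupees: securities removed from the RBI's portfolio → −73B.
Net: 0 − 55 − 73 = -128 billion.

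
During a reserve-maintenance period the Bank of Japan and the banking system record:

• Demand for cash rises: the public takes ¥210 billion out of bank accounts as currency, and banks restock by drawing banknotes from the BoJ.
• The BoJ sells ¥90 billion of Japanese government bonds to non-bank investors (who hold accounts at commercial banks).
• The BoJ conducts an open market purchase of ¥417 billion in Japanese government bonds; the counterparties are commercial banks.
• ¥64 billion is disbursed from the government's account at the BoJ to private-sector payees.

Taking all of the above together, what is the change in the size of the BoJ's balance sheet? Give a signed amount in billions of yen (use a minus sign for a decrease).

Currency withdrawal ¥210 billion: only the composition of liabilities changes → 0.
Asset sale (to non-banks) ¥90 billion: a BoJ asset is shed → −¥90B.
OMO purchase (from banks) ¥417 billion: a BoJ asset is acquired → +¥417B.
Government spending ¥64 billion: only the composition of liabilities changes → 0.
Net: 0 − 90 + 417 + 0 = +¥327 billion.

+¥327 billion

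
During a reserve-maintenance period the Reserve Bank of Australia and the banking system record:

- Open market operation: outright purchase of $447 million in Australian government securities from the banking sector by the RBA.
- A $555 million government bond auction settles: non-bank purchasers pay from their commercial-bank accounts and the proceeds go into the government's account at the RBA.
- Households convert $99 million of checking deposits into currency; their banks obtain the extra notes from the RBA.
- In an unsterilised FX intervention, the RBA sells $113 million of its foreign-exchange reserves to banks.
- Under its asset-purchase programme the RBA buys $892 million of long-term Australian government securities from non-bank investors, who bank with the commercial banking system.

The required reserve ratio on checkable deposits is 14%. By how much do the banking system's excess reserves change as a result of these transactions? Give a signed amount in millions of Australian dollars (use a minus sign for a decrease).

+$538.68 million

OMO purchase (from banks) $447 million: reserves +$447M, deposits 0.
Government account inflow $555 million: reserves −$555M, deposits −$555M.
Currency withdrawal $99 million: reserves −$99M, deposits −$99M.
FX sale $113 million: reserves −$113M, deposits 0.
Asset purchase (from non-banks) $892 million: reserves +$892M, deposits +$892M.
Totals: Δreserves = +$572M, Δdeposits = +$238M.
Δrequired reserves = 14% × +$238M = +$33.32M.
Δexcess reserves = Δreserves − Δrequired = +$572M − (+$33.32M) = +$538.68 million.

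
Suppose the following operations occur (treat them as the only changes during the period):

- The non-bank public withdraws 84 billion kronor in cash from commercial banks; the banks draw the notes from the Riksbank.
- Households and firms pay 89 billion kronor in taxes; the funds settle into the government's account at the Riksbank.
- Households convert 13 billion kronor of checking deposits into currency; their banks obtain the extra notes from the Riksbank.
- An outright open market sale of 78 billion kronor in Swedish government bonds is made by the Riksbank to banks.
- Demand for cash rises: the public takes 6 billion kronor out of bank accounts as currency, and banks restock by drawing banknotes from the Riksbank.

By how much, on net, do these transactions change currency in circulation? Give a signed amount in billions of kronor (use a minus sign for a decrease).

Currency withdrawal 84 billion kronor: notes leave the central bank → +84B.
Government account inflow 89 billion kronor: no currency enters or leaves circulation → 0.
Currency withdrawal 13 billion kronor: notes leave the central bank → +13B.
OMO sale (to banks) 78 billion kronor: no currency enters or leaves circulation → 0.
Currency withdrawal 6 billion kronor: notes leave the central bank → +6B.
Net: 84 + 0 + 13 + 0 + 6 = +103 billion.

+103 billion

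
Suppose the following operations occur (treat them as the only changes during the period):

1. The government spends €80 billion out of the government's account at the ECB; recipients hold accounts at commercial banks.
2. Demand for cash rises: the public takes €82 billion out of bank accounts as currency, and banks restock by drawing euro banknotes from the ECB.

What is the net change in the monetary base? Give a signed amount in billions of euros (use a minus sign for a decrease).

Government spending €80 billion: a non-base liability converts back to reserves → +€80B.
Currency withdrawal €82 billion: just a shift between currency and reserves — both are base money → 0.
Net: 80 + 0 = +€80 billion.

+€80 billion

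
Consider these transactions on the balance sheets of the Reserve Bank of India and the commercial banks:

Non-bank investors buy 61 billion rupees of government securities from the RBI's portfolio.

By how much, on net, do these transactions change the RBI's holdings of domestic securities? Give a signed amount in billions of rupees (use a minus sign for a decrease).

-61 billion

RBI balance sheet:
  Assets:      Securities −61B
  Liabilities: Bank reserves −61B
So the change in the RBI's holdings of domestic securities is -61 billion.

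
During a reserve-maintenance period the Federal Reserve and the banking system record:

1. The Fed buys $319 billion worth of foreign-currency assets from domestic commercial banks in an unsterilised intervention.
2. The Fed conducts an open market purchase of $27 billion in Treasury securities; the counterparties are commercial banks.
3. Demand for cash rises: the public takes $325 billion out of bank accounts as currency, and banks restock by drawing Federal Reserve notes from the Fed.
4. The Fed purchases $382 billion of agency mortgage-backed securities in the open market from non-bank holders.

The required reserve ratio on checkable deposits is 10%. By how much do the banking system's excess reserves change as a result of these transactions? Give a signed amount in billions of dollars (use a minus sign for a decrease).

+$397.3 billion

FX purchase $319 billion: reserves +$319B, deposits 0.
OMO purchase (from banks) $27 billion: reserves +$27B, deposits 0.
Currency withdrawal $325 billion: reserves −$325B, deposits −$325B.
Asset purchase (from non-banks) $382 billion: reserves +$382B, deposits +$382B.
Totals: Δreserves = +$403B, Δdeposits = +$57B.
Δrequired reserves = 10% × +$57B = +$5.7B.
Δexcess reserves = Δreserves − Δrequired = +$403B − (+$5.7B) = +$397.3 billion.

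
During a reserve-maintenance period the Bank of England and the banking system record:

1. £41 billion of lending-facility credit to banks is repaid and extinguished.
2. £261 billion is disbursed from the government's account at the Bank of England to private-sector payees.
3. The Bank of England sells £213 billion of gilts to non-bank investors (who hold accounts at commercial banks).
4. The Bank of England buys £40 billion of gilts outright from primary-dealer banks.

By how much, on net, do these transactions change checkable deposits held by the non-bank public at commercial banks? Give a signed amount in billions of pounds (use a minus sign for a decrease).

+£48 billion

Bank of England balance sheet:
  Assets:      Securities −£173B, Loans to banks −£41B
  Liabilities: Bank reserves +£47B, Government deposits −£261B
Commercial banking system:
  Assets:      Reserves at CB +£47B, Securities −£40B
  Liabilities: Checkable deposits +£48B, Borrowings from CB −£41B
So the change in checkable deposits held by the non-bank public at commercial banks is +£48 billion.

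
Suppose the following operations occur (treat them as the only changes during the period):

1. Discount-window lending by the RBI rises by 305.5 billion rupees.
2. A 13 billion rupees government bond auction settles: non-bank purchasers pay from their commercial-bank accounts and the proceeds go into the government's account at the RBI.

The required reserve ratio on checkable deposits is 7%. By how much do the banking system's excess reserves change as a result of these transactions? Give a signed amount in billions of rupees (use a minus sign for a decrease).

+293.41 billion

Discount-window loan 305.5 billion rupees: reserves +305.5B, deposits 0.
Government account inflow 13 billion rupees: reserves −13B, deposits −13B.
Totals: Δreserves = +292.5B, Δdeposits = −13B.
Δrequired reserves = 7% × −13B = −0.91B.
Δexcess reserves = Δreserves − Δrequired = +292.5B − (−0.91B) = +293.41 billion.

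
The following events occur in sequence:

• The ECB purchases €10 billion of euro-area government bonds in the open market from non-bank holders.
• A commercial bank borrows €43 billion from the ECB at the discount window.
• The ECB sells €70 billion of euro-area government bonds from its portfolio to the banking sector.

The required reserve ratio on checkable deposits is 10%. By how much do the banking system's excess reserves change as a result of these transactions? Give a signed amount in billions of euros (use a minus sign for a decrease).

Asset purchase (from non-banks) €10 billion: reserves +€10B, deposits +€10B.
Discount-window loan €43 billion: reserves +€43B, deposits 0.
OMO sale (to banks) €70 billion: reserves −€70B, deposits 0.
Totals: Δreserves = −€17B, Δdeposits = +€10B.
Δrequired reserves = 10% × +€10B = +€1B.
Δexcess reserves = Δreserves − Δrequired = −€17B − (+€1B) = -€18 billion.

-€18 billion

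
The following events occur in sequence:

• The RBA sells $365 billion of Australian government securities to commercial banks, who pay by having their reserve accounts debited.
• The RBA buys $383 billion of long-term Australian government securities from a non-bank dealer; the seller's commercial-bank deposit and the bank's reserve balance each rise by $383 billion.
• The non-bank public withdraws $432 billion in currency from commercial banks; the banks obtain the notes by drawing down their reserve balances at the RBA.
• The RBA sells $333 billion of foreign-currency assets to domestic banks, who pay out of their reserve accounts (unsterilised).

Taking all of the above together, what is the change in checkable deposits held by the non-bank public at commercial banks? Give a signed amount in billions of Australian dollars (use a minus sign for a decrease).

RBA balance sheet:
  Assets:      Securities +$18B, Foreign assets −$333B
  Liabilities: Bank reserves −$747B, Currency in circulation +$432B
Commercial banking system:
  Assets:      Reserves at CB −$747B, Securities +$365B, Foreign assets +$333B
  Liabilities: Checkable deposits −$49B
So the change in checkable deposits held by the non-bank public at commercial banks is -$49 billion.

-$49 billion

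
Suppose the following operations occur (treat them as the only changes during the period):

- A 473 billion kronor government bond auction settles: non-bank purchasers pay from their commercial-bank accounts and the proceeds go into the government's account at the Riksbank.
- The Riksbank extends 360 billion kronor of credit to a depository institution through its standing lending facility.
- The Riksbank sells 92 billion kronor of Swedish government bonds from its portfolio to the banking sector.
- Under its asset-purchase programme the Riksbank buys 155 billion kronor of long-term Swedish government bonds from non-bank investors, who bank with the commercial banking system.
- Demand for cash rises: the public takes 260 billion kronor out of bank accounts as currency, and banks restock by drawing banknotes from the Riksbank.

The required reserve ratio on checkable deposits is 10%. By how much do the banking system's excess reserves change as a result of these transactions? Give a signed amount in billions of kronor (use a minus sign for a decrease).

-252.2 billion

Government account inflow 473 billion kronor: reserves −473B, deposits −473B.
Discount-window loan 360 billion kronor: reserves +360B, deposits 0.
OMO sale (to banks) 92 billion kronor: reserves −92B, deposits 0.
Asset purchase (from non-banks) 155 billion kronor: reserves +155B, deposits +155B.
Currency withdrawal 260 billion kronor: reserves −260B, deposits −260B.
Totals: Δreserves = −310B, Δdeposits = −578B.
Δrequired reserves = 10% × −578B = −57.8B.
Δexcess reserves = Δreserves − Δrequired = −310B − (−57.8B) = -252.2 billion.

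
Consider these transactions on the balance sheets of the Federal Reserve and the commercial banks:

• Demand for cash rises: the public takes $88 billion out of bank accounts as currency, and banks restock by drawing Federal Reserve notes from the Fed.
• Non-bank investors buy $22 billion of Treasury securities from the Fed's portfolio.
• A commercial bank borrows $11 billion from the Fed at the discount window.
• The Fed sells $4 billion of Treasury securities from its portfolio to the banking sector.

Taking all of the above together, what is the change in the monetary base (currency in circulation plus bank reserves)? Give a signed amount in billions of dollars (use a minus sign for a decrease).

Fed balance sheet:
  Assets:      Securities −$26B, Loans to banks +$11B
  Liabilities: Bank reserves −$103B, Currency in circulation +$88B
Monetary base = currency + reserves: +$88B + (−$103B) = -$15 billion.

-$15 billion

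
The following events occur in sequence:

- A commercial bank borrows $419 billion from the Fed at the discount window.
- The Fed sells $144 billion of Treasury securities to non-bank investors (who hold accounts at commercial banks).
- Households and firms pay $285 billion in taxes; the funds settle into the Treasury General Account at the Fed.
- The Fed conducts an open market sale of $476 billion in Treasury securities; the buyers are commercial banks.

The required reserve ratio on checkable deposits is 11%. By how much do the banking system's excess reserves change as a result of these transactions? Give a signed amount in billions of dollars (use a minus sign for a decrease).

-$438.81 billion

Discount-window loan $419 billion: reserves +$419B, deposits 0.
Asset sale (to non-banks) $144 billion: reserves −$144B, deposits −$144B.
Government account inflow $285 billion: reserves −$285B, deposits −$285B.
OMO sale (to banks) $476 billion: reserves −$476B, deposits 0.
Totals: Δreserves = −$486B, Δdeposits = −$429B.
Δrequired reserves = 11% × −$429B = −$47.19B.
Δexcess reserves = Δreserves − Δrequired = −$486B − (−$47.19B) = -$438.81 billion.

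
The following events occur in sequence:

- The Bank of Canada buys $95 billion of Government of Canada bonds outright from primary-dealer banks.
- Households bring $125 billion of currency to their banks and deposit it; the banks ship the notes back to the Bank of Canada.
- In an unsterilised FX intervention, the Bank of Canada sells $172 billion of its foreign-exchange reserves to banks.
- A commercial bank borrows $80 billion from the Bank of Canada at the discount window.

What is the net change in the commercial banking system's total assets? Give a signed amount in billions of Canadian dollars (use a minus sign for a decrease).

Bank of Canada balance sheet:
  Assets:      Securities +$95B, Loans to banks +$80B, Foreign assets −$172B
  Liabilities: Bank reserves +$128B, Currency in circulation −$125B
Commercial banking system:
  Assets:      Reserves at CB +$128B, Securities −$95B, Foreign assets +$172B
  Liabilities: Checkable deposits +$125B, Borrowings from CB +$80B
Change in total bank assets = +$205 billion.

+$205 billion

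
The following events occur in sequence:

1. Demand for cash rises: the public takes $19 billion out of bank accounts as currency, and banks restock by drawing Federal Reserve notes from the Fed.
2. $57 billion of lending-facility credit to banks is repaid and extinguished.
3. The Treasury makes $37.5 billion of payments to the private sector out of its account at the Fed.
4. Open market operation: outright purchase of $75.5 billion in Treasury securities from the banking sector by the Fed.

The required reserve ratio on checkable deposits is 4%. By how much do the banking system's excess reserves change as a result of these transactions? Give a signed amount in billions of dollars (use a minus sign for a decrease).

Currency withdrawal $19 billion: reserves −$19B, deposits −$19B.
Discount-window repayment $57 billion: reserves −$57B, deposits 0.
Government spending $37.5 billion: reserves +$37.5B, deposits +$37.5B.
OMO purchase (from banks) $75.5 billion: reserves +$75.5B, deposits 0.
Totals: Δreserves = +$37B, Δdeposits = +$18.5B.
Δrequired reserves = 4% × +$18.5B = +$0.74B.
Δexcess reserves = Δreserves − Δrequired = +$37B − (+$0.74B) = +$36.26 billion.

+$36.26 billion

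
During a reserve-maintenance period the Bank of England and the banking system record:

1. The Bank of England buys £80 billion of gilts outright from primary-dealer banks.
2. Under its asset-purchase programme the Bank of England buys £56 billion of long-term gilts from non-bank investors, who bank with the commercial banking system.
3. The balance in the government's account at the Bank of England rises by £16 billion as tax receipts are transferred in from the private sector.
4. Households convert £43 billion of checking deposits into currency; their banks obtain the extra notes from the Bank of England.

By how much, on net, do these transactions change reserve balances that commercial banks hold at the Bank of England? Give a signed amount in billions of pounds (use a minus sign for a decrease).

+£77 billion

OMO purchase (from banks) £80 billion: the Bank of England pays by crediting reserve accounts → +£80B.
Asset purchase (from non-banks) £56 billion: the Bank of England pays by crediting reserve accounts → +£56B.
Government account inflow £16 billion: funds move from bank reserves into the government account → −£16B.
Currency withdrawal £43 billion: banks swap reserves for currency → −£43B.
Net: 80 + 56 − 16 − 43 = +£77 billion.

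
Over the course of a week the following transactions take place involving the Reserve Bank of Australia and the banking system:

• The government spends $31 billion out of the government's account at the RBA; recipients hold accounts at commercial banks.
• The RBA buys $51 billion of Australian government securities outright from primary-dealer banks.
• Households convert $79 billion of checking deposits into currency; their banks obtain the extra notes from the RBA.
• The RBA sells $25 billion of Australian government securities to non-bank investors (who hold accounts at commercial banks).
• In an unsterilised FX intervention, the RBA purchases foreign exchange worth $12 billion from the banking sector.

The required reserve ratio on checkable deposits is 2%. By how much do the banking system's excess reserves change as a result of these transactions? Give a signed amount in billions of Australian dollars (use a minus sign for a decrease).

Government spending $31 billion: reserves +$31B, deposits +$31B.
OMO purchase (from banks) $51 billion: reserves +$51B, deposits 0.
Currency withdrawal $79 billion: reserves −$79B, deposits −$79B.
Asset sale (to non-banks) $25 billion: reserves −$25B, deposits −$25B.
FX purchase $12 billion: reserves +$12B, deposits 0.
Totals: Δreserves = −$10B, Δdeposits = −$73B.
Δrequired reserves = 2% × −$73B = −$1.46B.
Δexcess reserves = Δreserves − Δrequired = −$10B − (−$1.46B) = -$8.54 billion.

-$8.54 billion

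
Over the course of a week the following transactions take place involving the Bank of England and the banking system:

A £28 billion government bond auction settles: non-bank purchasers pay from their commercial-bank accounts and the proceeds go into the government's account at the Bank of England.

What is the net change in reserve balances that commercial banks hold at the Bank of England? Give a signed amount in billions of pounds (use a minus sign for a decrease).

Bank of England balance sheet:
  Assets:      no change
  Liabilities: Bank reserves −£28B, Government deposits +£28B
So the change in reserve balances that commercial banks hold at the Bank of England is -£28 billion.

-£28 billion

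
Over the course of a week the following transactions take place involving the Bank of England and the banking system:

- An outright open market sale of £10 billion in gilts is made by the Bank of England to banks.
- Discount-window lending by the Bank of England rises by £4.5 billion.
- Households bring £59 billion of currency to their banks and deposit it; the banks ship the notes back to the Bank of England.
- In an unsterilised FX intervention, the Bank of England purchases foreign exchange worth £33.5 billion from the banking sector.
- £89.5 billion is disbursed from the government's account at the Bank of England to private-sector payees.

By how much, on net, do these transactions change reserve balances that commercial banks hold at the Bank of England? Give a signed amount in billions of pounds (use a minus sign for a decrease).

+£176.5 billion

Bank of England balance sheet:
  Assets:      Securities −£10B, Loans to banks +£4.5B, Foreign assets +£33.5B
  Liabilities: Bank reserves +£176.5B, Currency in circulation −£59B, Government deposits −£89.5B
Commercial banking system:
  Assets:      Reserves at CB +£176.5B, Securities +£10B, Foreign assets −£33.5B
  Liabilities: Checkable deposits +£148.5B, Borrowings from CB +£4.5B
So the change in reserve balances that commercial banks hold at the Bank of England is +£176.5 billion.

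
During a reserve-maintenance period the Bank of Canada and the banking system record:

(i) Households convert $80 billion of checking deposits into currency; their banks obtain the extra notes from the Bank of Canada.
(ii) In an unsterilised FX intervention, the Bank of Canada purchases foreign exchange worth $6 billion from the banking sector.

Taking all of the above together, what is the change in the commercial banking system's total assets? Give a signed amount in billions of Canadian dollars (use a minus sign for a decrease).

Currency withdrawal $80 billion: bank balance sheets shrink → −$80B.
FX purchase $6 billion: just an asset swap on bank balance sheets → 0.
Net: −80 + 0 = -$80 billion.

-$80 billion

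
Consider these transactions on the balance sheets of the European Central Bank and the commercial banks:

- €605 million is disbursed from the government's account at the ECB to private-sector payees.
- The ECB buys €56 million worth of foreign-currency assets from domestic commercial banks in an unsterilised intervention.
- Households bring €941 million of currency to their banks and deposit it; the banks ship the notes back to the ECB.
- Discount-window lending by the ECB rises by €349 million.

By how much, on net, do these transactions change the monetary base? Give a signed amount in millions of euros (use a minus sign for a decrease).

+€1010 million

ECB balance sheet:
  Assets:      Loans to banks +€349M, Foreign assets +€56M
  Liabilities: Bank reserves +€1951M, Currency in circulation −€941M, Government deposits −€605M
Monetary base = currency + reserves: −€941M + (+€1951M) = +€1010 million.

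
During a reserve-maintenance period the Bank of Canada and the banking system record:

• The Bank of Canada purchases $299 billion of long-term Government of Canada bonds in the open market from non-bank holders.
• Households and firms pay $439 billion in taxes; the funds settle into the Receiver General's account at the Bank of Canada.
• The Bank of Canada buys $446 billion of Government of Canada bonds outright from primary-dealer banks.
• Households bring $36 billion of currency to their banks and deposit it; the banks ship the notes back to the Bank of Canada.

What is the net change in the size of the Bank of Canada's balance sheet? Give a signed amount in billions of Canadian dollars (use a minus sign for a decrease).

Asset purchase (from non-banks) $299 billion: a Bank of Canada asset is acquired → +$299B.
Government account inflow $439 billion: only the composition of liabilities changes → 0.
OMO purchase (from banks) $446 billion: a Bank of Canada asset is acquired → +$446B.
Currency deposit $36 billion: only the composition of liabilities changes → 0.
Net: 299 + 0 + 446 + 0 = +$745 billion.

+$745 billion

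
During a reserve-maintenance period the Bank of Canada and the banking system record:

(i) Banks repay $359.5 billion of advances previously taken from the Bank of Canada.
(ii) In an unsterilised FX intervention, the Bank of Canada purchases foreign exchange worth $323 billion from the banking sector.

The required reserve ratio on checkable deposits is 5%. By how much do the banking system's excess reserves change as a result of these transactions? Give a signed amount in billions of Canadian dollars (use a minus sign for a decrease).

Discount-window repayment $359.5 billion: reserves −$359.5B, deposits 0.
FX purchase $323 billion: reserves +$323B, deposits 0.
Totals: Δreserves = −$36.5B, Δdeposits = 0.
Δrequired reserves = 5% × 0 = 0.
Δexcess reserves = Δreserves − Δrequired = −$36.5B − (0) = -$36.5 billion.

-$36.5 billion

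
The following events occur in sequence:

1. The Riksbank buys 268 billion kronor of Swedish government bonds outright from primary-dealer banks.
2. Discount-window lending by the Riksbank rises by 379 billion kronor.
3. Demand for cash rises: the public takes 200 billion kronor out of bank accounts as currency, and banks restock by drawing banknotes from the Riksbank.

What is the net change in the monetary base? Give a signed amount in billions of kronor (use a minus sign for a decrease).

Riksbank balance sheet:
  Assets:      Securities +268B, Loans to banks +379B
  Liabilities: Bank reserves +447B, Currency in circulation +200B
Monetary base = currency + reserves: +200B + (+447B) = +647 billion.

+647 billion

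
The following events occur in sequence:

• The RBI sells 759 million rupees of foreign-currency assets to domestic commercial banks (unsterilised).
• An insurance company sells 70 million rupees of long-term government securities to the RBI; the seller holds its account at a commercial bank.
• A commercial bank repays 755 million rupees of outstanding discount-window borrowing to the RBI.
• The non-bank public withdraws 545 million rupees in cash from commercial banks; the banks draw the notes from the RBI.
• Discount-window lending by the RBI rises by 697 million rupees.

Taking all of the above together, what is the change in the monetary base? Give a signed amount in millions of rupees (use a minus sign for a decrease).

-747 million

RBI balance sheet:
  Assets:      Securities +70M, Loans to banks −58M, Foreign assets −759M
  Liabilities: Bank reserves −1292M, Currency in circulation +545M
Commercial banking system:
  Assets:      Reserves at CB −1292M, Foreign assets +759M
  Liabilities: Checkable deposits −475M, Borrowings from CB −58M
Monetary base = currency + reserves: +545M + (−1292M) = -747 million.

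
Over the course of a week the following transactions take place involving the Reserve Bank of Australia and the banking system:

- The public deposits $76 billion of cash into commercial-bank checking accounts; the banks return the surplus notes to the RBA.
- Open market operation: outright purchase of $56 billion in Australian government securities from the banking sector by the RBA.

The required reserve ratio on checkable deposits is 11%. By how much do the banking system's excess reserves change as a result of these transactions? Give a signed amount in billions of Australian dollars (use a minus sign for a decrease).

+$123.64 billion

Currency deposit $76 billion: reserves +$76B, deposits +$76B.
OMO purchase (from banks) $56 billion: reserves +$56B, deposits 0.
Totals: Δreserves = +$132B, Δdeposits = +$76B.
Δrequired reserves = 11% × +$76B = +$8.36B.
Δexcess reserves = Δreserves − Δrequired = +$132B − (+$8.36B) = +$123.64 billion.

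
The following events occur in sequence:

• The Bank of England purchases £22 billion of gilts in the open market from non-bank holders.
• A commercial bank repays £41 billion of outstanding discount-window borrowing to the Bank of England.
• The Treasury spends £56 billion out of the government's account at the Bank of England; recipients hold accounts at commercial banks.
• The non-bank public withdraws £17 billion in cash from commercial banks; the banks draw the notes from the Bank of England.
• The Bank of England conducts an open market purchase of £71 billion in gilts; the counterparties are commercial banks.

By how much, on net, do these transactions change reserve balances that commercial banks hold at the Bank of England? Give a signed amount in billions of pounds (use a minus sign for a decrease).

Bank of England balance sheet:
  Assets:      Securities +£93B, Loans to banks −£41B
  Liabilities: Bank reserves +£91B, Currency in circulation +£17B, Government deposits −£56B
Commercial banking system:
  Assets:      Reserves at CB +£91B, Securities −£71B
  Liabilities: Checkable deposits +£61B, Borrowings from CB −£41B
So the change in reserve balances that commercial banks hold at the Bank of England is +£91 billion.

+£91 billion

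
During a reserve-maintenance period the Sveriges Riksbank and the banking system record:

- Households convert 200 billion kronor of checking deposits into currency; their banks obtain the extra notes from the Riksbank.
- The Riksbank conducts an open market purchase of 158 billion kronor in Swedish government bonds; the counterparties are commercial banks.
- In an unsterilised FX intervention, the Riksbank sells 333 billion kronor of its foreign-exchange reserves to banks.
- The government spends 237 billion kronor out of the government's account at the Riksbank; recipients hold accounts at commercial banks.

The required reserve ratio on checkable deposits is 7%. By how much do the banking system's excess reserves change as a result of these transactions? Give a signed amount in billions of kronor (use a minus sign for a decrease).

Currency withdrawal 200 billion kronor: reserves −200B, deposits −200B.
OMO purchase (from banks) 158 billion kronor: reserves +158B, deposits 0.
FX sale 333 billion kronor: reserves −333B, deposits 0.
Government spending 237 billion kronor: reserves +237B, deposits +237B.
Totals: Δreserves = −138B, Δdeposits = +37B.
Δrequired reserves = 7% × +37B = +2.59B.
Δexcess reserves = Δreserves − Δrequired = −138B − (+2.59B) = -140.59 billion.

-140.59 billion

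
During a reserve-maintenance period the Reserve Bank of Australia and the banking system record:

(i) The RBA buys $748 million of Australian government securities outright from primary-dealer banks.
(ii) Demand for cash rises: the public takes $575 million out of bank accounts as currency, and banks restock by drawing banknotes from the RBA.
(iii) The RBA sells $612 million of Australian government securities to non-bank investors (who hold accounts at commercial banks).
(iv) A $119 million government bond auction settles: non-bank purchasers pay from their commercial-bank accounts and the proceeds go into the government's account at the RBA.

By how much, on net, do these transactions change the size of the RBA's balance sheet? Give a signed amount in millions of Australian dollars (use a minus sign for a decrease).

+$136 million

RBA balance sheet:
  Assets:      Securities +$136M
  Liabilities: Bank reserves −$558M, Currency in circulation +$575M, Government deposits +$119M
Change in total RBA assets = +$136 million.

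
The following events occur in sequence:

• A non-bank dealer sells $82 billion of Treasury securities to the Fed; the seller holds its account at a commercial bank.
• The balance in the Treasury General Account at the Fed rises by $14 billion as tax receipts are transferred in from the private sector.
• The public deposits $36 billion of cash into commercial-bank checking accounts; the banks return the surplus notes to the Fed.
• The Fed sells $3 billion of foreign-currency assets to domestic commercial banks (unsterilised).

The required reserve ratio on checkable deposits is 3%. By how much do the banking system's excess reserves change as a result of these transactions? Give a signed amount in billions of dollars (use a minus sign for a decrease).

+$97.88 billion

Asset purchase (from non-banks) $82 billion: reserves +$82B, deposits +$82B.
Government account inflow $14 billion: reserves −$14B, deposits −$14B.
Currency deposit $36 billion: reserves +$36B, deposits +$36B.
FX sale $3 billion: reserves −$3B, deposits 0.
Totals: Δreserves = +$101B, Δdeposits = +$104B.
Δrequired reserves = 3% × +$104B = +$3.12B.
Δexcess reserves = Δreserves − Δrequired = +$101B − (+$3.12B) = +$97.88 billion.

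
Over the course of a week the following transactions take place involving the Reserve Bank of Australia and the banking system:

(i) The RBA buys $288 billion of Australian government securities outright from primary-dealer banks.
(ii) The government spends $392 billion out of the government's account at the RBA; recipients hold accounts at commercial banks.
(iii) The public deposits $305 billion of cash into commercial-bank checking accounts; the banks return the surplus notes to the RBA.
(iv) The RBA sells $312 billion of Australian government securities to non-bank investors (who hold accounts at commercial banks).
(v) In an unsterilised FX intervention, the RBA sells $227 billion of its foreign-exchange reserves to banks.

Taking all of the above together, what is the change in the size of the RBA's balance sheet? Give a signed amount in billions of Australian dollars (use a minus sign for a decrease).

RBA balance sheet:
  Assets:      Securities −$24B, Foreign assets −$227B
  Liabilities: Bank reserves +$446B, Currency in circulation −$305B, Government deposits −$392B
Change in total RBA assets = -$251 billion.

-$251 billion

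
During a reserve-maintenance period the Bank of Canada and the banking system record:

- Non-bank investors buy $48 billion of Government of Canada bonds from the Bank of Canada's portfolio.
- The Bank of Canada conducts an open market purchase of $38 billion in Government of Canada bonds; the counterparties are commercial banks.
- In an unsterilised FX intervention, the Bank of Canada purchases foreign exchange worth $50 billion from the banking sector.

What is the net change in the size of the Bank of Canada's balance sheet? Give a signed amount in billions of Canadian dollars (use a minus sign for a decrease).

+$40 billion

Asset sale (to non-banks) $48 billion: a Bank of Canada asset is shed → −$48B.
OMO purchase (from banks) $38 billion: a Bank of Canada asset is acquired → +$38B.
FX purchase $50 billion: a Bank of Canada asset is acquired → +$50B.
Net: −48 + 38 + 50 = +$40 billion.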